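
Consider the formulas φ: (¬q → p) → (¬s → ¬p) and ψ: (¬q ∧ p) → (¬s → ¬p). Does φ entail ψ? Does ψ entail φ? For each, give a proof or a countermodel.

Not equivalent: only (⇒) holds.

(⇒) Assume the antecedent. If s is true, (¬q ∧ p) → (¬s → ¬p) reduces to true regardless of the other variables. If s is false, the antecedent forces (q = F, s = F, p = F) or (q = T, s = F, p = F), and (¬q ∧ p) → (¬s → ¬p) holds there. Either way (¬q ∧ p) → (¬s → ¬p) holds.

(⇐) This fails. Under q = T, s = F, p = T, the left side is false but the right side is true.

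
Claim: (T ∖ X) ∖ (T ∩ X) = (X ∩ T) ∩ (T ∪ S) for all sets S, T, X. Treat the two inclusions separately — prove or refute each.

Both inclusions fail.

(⊆) This inclusion fails. Take S = ∅, T = {1}, X = ∅; then 1 ∈ (T ∖ X) ∖ (T ∩ X) but 1 ∉ (X ∩ T) ∩ (T ∪ S).

(⊇) This inclusion fails. Take S = ∅, T = {1}, X = {1}; then 1 ∈ (X ∩ T) ∩ (T ∪ S) but 1 ∉ (T ∖ X) ∖ (T ∩ X).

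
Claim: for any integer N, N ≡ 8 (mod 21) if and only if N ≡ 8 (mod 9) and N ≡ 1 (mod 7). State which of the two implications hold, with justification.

(⇒) This fails: N = 50 gives 50 ≡ 8 (mod 21) but 50 ≡ 5 (mod 9), so the conjunction on the right does not hold.

(⇐) Conversely, if N ≡ 8 (mod 9) and N ≡ 1 (mod 7), then by the Chinese remainder theorem N ≡ 8 (mod 63). Since 8 ≡ 8 (mod 21) and 21 ∣ 63, we get N ≡ 8 (mod 21).

Only the converse holds.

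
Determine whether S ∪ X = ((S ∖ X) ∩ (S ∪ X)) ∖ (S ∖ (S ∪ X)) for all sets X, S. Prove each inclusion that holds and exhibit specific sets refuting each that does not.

(⊆) fails; (⊇) holds.

(⟸) Let x ∈ ((S ∖ X) ∩ (S ∪ X)) ∖ (S ∖ (S ∪ X)). Then x ∈ S and x ∉ X, from which x ∈ S ∪ X.

(⟹) This inclusion fails. Take X = {1}, S = ∅; then 1 ∈ S ∪ X but 1 ∉ ((S ∖ X) ∩ (S ∪ X)) ∖ (S ∖ (S ∪ X)).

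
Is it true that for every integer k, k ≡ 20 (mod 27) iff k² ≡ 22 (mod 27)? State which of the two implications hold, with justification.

Forward direction. Suppose k ≡ 20 (mod 27). Write k = 27j + 20. Then (27j + 20)² = 729j² + 1080j + 400 = 27(27j² + 40j + 14) + 22, so k² ≡ 22 (mod 27).

Converse. This fails: take k = 7. Then 7² = 49 ≡ 22 (mod 27), yet 7 ≡ 7 (mod 27), not 20.

Only the forward implication holds.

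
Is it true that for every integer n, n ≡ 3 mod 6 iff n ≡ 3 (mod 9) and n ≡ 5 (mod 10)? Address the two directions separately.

Only the reverse direction holds.

(←) If n ≡ 3 (mod 9) and n ≡ 5 (mod 10), then by the Chinese remainder theorem n ≡ 75 (mod 90). Since 75 ≡ 3 (mod 6) and 6 ∣ 90, we get n ≡ 3 (mod 6).

(→) This fails: n = 33 gives 33 ≡ 3 (mod 6) but 33 ≡ 6 (mod 9), so the conjunction on the right does not hold.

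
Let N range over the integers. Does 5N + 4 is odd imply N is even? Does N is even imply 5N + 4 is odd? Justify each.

Both directions fail.

Forward direction. This fails: N = 1 gives 5N + 4 = 9, which is odd, but 1 is odd, not even.

Converse. This also fails: N = 2 is even, but 5N + 4 = 14 is even, not odd.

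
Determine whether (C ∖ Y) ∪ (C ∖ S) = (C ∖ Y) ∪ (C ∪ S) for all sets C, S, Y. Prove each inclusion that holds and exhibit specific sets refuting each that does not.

(⟹) Let x ∈ (C ∖ Y) ∪ (C ∖ S). Then either x ∈ C and x ∉ S, Y; or x ∈ C ∩ S and x ∉ Y; or x ∈ C ∩ Y and x ∉ S. In each case x ∈ (C ∖ Y) ∪ (C ∪ S), so (C ∖ Y) ∪ (C ∖ S) ⊆ (C ∖ Y) ∪ (C ∪ S).

(⟸) This inclusion fails. Take C = ∅, S = {1}, Y = ∅; then 1 ∈ (C ∖ Y) ∪ (C ∪ S) but 1 ∉ (C ∖ Y) ∪ (C ∖ S).

The sets are not equal: only the forward inclusion holds.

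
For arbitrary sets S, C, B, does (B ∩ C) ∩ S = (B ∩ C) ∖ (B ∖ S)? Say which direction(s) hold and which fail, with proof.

Both inclusions hold; the sets are equal.

Forward inclusion. Let x ∈ (B ∩ C) ∩ S. Then x ∈ S ∩ C ∩ B, from which x ∈ (B ∩ C) ∖ (B ∖ S).

Reverse inclusion. Let x ∈ (B ∩ C) ∖ (B ∖ S). Then x ∈ S ∩ C ∩ B, from which x ∈ (B ∩ C) ∩ S.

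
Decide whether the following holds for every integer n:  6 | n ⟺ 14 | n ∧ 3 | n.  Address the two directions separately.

Only the reverse direction holds.

(→) This fails: take n = 6. Certainly 6 ∣ 6, but 14 ∤ 6.

(←) Suppose 14 ∣ n and 3 ∣ n. Any common multiple of 14 and 3 is a multiple of their lcm; here gcd(14, 3) = 1, so lcm(14, 3) = 14·3 = 42, so 42 ∣ n. Since 6 ∣ 42, it follows that 6 ∣ n.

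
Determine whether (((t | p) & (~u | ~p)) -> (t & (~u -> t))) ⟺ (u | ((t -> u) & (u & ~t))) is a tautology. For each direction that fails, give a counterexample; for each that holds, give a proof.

(⇒) fails; (⇐) holds.

(⇒) This fails. Under t = F, p = F, u = F, the left side is true but the right side is false.

(⇐) Assume the antecedent. If t is true, the consequent reduces to true regardless of the other variables. If t is false, the antecedent forces (t = F, p = F, u = T) or (t = F, p = T, u = T), and the consequent holds there. Either way the consequent holds.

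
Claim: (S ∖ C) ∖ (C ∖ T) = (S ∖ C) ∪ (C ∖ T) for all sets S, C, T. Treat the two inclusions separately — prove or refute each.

(⟹) Let x ∈ (S ∖ C) ∖ (C ∖ T). Then either x ∈ S and x ∉ C, T; or x ∈ S ∩ T and x ∉ C. In each case x ∈ (S ∖ C) ∪ (C ∖ T), so (S ∖ C) ∖ (C ∖ T) ⊆ (S ∖ C) ∪ (C ∖ T).

(⟸) This inclusion fails. Take S = ∅, C = {1}, T = ∅; then 1 ∈ (S ∖ C) ∪ (C ∖ T) but 1 ∉ (S ∖ C) ∖ (C ∖ T).

The sets are not equal: only the forward inclusion holds.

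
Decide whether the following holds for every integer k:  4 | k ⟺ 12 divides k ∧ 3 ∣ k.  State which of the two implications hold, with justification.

(⟹) This fails: take k = 4. Certainly 4 ∣ 4, but 12 ∤ 4.

(⟸) Suppose 12 ∣ k and 3 ∣ k. Any common multiple of 12 and 3 is a multiple of their lcm; here lcm(12, 3) = 12·3/gcd(12, 3) = 36/3 = 12, so 12 ∣ k. Since 4 ∣ 12, it follows that 4 ∣ k.

Only the converse holds.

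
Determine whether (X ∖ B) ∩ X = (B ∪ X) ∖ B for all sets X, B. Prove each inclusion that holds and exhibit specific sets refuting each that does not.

(⟹) Let x ∈ (X ∖ B) ∩ X. Then x ∈ X and x ∉ B, from which x ∈ (B ∪ X) ∖ B.

(⟸) Let x ∈ (B ∪ X) ∖ B. Then x ∈ X and x ∉ B, from which x ∈ (X ∖ B) ∩ X.

Both inclusions hold; the sets are equal.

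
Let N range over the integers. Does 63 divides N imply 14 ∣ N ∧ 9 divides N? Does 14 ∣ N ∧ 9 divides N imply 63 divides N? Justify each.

(→) This fails: take N = 63. Certainly 63 ∣ 63, but 14 ∤ 63.

(←) Suppose 14 ∣ N and 9 ∣ N. Any common multiple of 14 and 9 is a multiple of their lcm; here gcd(14, 9) = 1, so lcm(14, 9) = 14·9 = 126, so 126 ∣ N. Since 63 ∣ 126, it follows that 63 ∣ N.

The forward direction fails; the converse holds.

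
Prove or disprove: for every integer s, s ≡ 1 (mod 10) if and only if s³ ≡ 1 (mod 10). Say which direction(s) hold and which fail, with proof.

(⟸) Suppose s³ ≡ 1 (mod 10). The only residue r in {0, …, 9} with r³ ≡ 1 (mod 10) is r = 1, so s ≡ 1 (mod 10).

(⟹) Suppose s ≡ 1 (mod 10). Write s = 10j + 1. Then (10j + 1)³ = 1000j³ + 300j² + 30j + 1 = 10(100j³ + 30j² + 3j) + 1, so s³ ≡ 1 (mod 10).

Equivalent; both directions hold.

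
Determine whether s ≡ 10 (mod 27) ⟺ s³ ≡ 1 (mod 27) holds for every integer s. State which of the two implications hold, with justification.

Only the forward implication holds.

[⇐] This fails: take s = 1. Then 1³ = 1 ≡ 1 (mod 27), yet 1 ≡ 1 (mod 27), not 10.

[⇒] Suppose s ≡ 10 (mod 27). Write s = 27j + 10. Then (27j + 10)³ = 19683j³ + 21870j² + 8100j + 1000 = 27(729j³ + 810j² + 300j + 37) + 1, so s³ ≡ 1 (mod 27).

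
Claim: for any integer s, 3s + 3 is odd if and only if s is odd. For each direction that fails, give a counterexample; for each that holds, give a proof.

(→) This fails: s = 2 gives 3s + 3 = 9, which is odd, but 2 is even, not odd.

(←) This also fails: s = 7 is odd, but 3s + 3 = 24 is even, not odd.

Neither implication holds.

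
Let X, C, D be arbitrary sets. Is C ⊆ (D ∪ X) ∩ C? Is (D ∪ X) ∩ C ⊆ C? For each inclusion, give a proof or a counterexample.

Only the reverse inclusion holds.

Reverse inclusion. Let x ∈ (D ∪ X) ∩ C. Then either x ∈ X ∩ C and x ∉ D; or x ∈ C ∩ D and x ∉ X; or x ∈ X ∩ C ∩ D. In each case x ∈ C, so (D ∪ X) ∩ C ⊆ C.

Forward inclusion. This inclusion fails. Take X = ∅, C = {1}, D = ∅; then 1 ∈ C but 1 ∉ (D ∪ X) ∩ C.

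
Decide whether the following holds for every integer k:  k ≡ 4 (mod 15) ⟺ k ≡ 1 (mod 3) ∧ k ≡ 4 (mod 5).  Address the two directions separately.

(→) Suppose k ≡ 4 (mod 15); write k = 15j + 4. Since 3 ∣ 15, reducing mod 3 gives k ≡ 4 ≡ 1 (mod 3); since 5 ∣ 15, reducing mod 5 gives k ≡ 4 (mod 5).

(←) Conversely, if k ≡ 1 (mod 3) and k ≡ 4 (mod 5), then by the Chinese remainder theorem k ≡ 4 (mod 15). This is exactly k ≡ 4 (mod 15).

The biconditional holds.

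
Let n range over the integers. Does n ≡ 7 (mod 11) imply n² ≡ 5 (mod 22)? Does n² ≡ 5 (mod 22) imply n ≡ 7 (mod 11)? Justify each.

Both directions fail.

Forward direction. This fails: take n = 18. Then 18 ≡ 7 (mod 11), but 18² = 324 ≡ 16 (mod 22), not 5.

Converse. This fails: take n = 15. Then 15² = 225 ≡ 5 (mod 22), yet 15 ≡ 4 (mod 11), not 7.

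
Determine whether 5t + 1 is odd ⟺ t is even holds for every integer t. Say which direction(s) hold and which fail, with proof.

(⟹) Suppose 5t + 1 is odd. Since 5 is odd, 5t and t have the same parity, so 5t + 1 ≡ t + 1 (mod 2). As 1 is odd, 5t + 1 is odd exactly when t is even. Thus t is even.

(⟸) Conversely, suppose t is even; write t = 2j. Then 5t + 1 = 5·(2j) + 1 = 2·5j + 1, which is odd.

Both implications hold.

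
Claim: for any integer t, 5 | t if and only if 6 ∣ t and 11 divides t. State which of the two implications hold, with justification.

[⇒] This fails: take t = 5. Certainly 5 ∣ 5, but 6 ∤ 5.

[⇐] This fails: take t = 66. Both 6 ∣ 66 and 11 ∣ 66, yet 66 is not a multiple of 5 (since 66 = 13·5 + 1), so 5 ∤ 66.

Neither implication holds.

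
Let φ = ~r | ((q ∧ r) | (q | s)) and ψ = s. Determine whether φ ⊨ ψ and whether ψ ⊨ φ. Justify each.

(⇒) fails; (⇐) holds.

[⇐] Assume the antecedent. If q is true, ~r | ((q ∧ r) | (q | s)) reduces to true regardless of the other variables. If q is false, the antecedent forces (q = F, s = T, r = F) or (q = F, s = T, r = T), and ~r | ((q ∧ r) | (q | s)) holds there. Either way ~r | ((q ∧ r) | (q | s)) holds.

[⇒] This fails. Under q = F, s = F, r = F, the left side is true but the right side is false.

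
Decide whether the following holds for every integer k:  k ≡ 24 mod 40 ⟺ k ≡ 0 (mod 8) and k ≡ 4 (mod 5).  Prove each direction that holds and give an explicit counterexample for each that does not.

[⇐] If k ≡ 0 (mod 8) and k ≡ 4 (mod 5), then by the Chinese remainder theorem k ≡ 24 (mod 40). This is exactly k ≡ 24 (mod 40).

[⇒] Suppose k ≡ 24 (mod 40); write k = 40j + 24. Since 8 ∣ 40, reducing mod 8 gives k ≡ 24 ≡ 0 (mod 8); since 5 ∣ 40, reducing mod 5 gives k ≡ 24 ≡ 4 (mod 5).

Both directions hold; the statement is true.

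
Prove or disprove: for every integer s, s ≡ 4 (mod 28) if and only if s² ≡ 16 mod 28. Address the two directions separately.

Only the forward direction holds.

[⇒] Suppose s ≡ 4 (mod 28). Write s = 28j + 4. Then (28j + 4)² = 784j² + 224j + 16 = 28(28j² + 8j) + 16, so s² ≡ 16 (mod 28).

[⇐] This fails: take s = 10. Then 10² = 100 ≡ 16 (mod 28), yet 10 ≡ 10 (mod 28), not 4.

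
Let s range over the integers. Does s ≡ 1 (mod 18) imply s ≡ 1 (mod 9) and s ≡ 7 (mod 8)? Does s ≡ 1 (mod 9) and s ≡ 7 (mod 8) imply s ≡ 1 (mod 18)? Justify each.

(⟹) This fails: s = 1 gives 1 ≡ 1 (mod 18) but 1 ≡ 1 (mod 8), so the conjunction on the right does not hold.

(⟸) Conversely, if s ≡ 1 (mod 9) and s ≡ 7 (mod 8), then by the Chinese remainder theorem s ≡ 55 (mod 72). Since 55 ≡ 1 (mod 18) and 18 ∣ 72, we get s ≡ 1 (mod 18).

Only the converse holds.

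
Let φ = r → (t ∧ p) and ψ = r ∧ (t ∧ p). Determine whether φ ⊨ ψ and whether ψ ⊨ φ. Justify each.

Only the converse holds.

[⇒] This fails. Under t = F, r = F, p = F, the left side is true but the right side is false.

[⇐] Assume the antecedent. If t is true, the antecedent forces (t = T, r = T, p = T), and r → (t ∧ p) holds there. If t is false, the antecedent cannot hold. Either way r → (t ∧ p) holds.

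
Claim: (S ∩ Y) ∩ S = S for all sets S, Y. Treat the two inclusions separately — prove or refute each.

(⊆) Let x ∈ (S ∩ Y) ∩ S. Then x ∈ S ∩ Y, from which x ∈ S.

(⊇) This inclusion fails. Take S = {1}, Y = ∅; then 1 ∈ S but 1 ∉ (S ∩ Y) ∩ S.

Only the forward inclusion holds.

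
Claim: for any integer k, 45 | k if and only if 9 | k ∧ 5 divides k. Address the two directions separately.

(⟹) If 45 ∣ k, write k = 45q. Since 45 = 5·9, k = 9·(5q), so 9 ∣ k; and since 45 = 9·5, k = 5·(9q), so 5 ∣ k.

(⟸) Suppose 9 ∣ k and 5 ∣ k. Any common multiple of 9 and 5 is a multiple of their lcm; here gcd(9, 5) = 1, so lcm(9, 5) = 9·5 = 45, so 45 ∣ k.

Both directions hold.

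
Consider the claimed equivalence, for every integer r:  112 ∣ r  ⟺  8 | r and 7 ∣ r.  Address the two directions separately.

(⇒) holds; (⇐) fails.

(⇐) This fails: take r = 56. Both 8 ∣ 56 and 7 ∣ 56, yet 56 is not a multiple of 112 (since 56 = 0·112 + 56), so 112 ∤ 56.

(⇒) If 112 ∣ r, write r = 112q. Since 112 = 14·8, r = 8·(14q), so 8 ∣ r; and since 112 = 16·7, r = 7·(16q), so 7 ∣ r.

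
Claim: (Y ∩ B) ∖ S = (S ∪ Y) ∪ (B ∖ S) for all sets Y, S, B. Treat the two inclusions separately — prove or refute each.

(⊆) holds; (⊇) fails.

(⊇) This inclusion fails. Take Y = {1}, S = ∅, B = ∅; then 1 ∈ (S ∪ Y) ∪ (B ∖ S) but 1 ∉ (Y ∩ B) ∖ S.

(⊆) Let x ∈ (Y ∩ B) ∖ S. Then x ∈ Y ∩ B and x ∉ S, from which x ∈ (S ∪ Y) ∪ (B ∖ S).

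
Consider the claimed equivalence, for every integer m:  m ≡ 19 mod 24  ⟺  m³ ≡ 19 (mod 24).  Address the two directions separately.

Both directions hold.

(⟹) Suppose m ≡ 19 mod 24. Write m = 24j + 19. Then (24j + 19)³ = 13824j³ + 32832j² + 25992j + 6859 = 24(576j³ + 1368j² + 1083j + 285) + 19, so m³ ≡ 19 (mod 24).

(⟸) Conversely, suppose m³ ≡ 19 (mod 24). The only residue r in {0, …, 23} with r³ ≡ 19 (mod 24) is r = 19, so m ≡ 19 (mod 24).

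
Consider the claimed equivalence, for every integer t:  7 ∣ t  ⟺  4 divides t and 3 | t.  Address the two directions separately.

(⇒) fails and (⇐) fails.

(→) This fails: take t = 7. Certainly 7 ∣ 7, but 4 ∤ 7.

(←) This fails: take t = 12. Both 4 ∣ 12 and 3 ∣ 12, yet 12 is not a multiple of 7 (since 12 = 1·7 + 5), so 7 ∤ 12.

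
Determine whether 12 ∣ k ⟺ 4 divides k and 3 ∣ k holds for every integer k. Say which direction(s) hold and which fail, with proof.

Both directions hold.

[⇒] If 12 ∣ k, write k = 12q. Since 12 = 3·4, k = 4·(3q), so 4 ∣ k; and since 12 = 4·3, k = 3·(4q), so 3 ∣ k.

[⇐] Suppose 4 ∣ k and 3 ∣ k. Any common multiple of 4 and 3 is a multiple of their lcm; here gcd(4, 3) = 1, so lcm(4, 3) = 4·3 = 12, so 12 ∣ k.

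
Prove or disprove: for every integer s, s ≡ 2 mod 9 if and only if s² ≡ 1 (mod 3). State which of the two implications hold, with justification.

(⇒) Suppose s ≡ 2 (mod 9). Then s² ≡ 2² = 4 (mod 9), and since 3 ∣ 9, also s² ≡ 1 (mod 3).

(⇐) This fails: take s = 1. Then 1² = 1 ≡ 1 (mod 3), yet 1 ≡ 1 (mod 9), not 2.

The forward direction holds; the converse fails.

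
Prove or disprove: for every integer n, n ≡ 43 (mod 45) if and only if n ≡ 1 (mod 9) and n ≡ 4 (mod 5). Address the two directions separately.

Neither implication holds.

(⇒) This fails: n = 43 gives 43 ≡ 43 (mod 45) but 43 ≡ 7 (mod 9), so the conjunction on the right does not hold.

(⇐) This fails: n = 19 satisfies both congruences on the right (19 ≡ 1 mod 9 and 19 ≡ 4 mod 5) yet 19 ≡ 19 (mod 45), not 43.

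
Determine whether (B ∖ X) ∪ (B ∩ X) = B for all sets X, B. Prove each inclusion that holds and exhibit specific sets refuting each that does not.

(⊆) Let x ∈ (B ∖ X) ∪ (B ∩ X). Then either x ∈ B and x ∉ X; or x ∈ X ∩ B. In each case x ∈ B, so (B ∖ X) ∪ (B ∩ X) ⊆ B.

(⊇) Let x ∈ B. Then either x ∈ B and x ∉ X; or x ∈ X ∩ B. In each case x ∈ (B ∖ X) ∪ (B ∩ X), so B ⊆ (B ∖ X) ∪ (B ∩ X).

Both inclusions hold; the sets are equal.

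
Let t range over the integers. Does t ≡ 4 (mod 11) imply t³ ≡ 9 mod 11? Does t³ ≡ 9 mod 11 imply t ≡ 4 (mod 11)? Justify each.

Forward direction. Suppose t ≡ 4 (mod 11). Write t = 11j + 4. Then (11j + 4)³ = 1331j³ + 1452j² + 528j + 64 = 11(121j³ + 132j² + 48j + 5) + 9, so t³ ≡ 9 (mod 11).

Converse. For the converse, argue contrapositively. If t ≢ 4 (mod 11), then t is congruent to one of 0, 1, 2, 3, 5, 6, 7, 8, 9, 10 modulo 11, and these give t³ ≡ 0, 1, 8, 5, 4, 7, 2, 6, 3, 10 respectively — never 9.

Both directions hold.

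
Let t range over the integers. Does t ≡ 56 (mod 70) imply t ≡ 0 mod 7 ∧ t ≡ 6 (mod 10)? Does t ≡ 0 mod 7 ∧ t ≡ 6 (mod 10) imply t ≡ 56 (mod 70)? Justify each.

Converse. If t ≡ 0 (mod 7) and t ≡ 6 (mod 10), then by the Chinese remainder theorem t ≡ 56 (mod 70). This is exactly t ≡ 56 (mod 70).

Forward direction. Suppose t ≡ 56 (mod 70); write t = 70j + 56. Since 7 ∣ 70, reducing mod 7 gives t ≡ 56 ≡ 0 (mod 7); since 10 ∣ 70, reducing mod 10 gives t ≡ 56 ≡ 6 (mod 10).

Both directions hold; the statement is true.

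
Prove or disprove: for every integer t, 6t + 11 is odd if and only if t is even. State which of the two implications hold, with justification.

[⇒] This fails: take t = 5. Then 6t + 11 = 41, which is odd, yet t = 5 is odd, not even.

[⇐] Suppose t is even. Since 6 is even, 6t is even for every t, so 6t + 11 has the same parity as 11, which is odd. Hence 6t + 11 is odd.

The forward direction fails; the converse holds.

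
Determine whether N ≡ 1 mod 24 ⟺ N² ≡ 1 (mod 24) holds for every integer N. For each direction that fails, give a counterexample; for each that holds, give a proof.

Only the forward direction holds.

(⇒) Suppose N ≡ 1 mod 24. Write N = 24j + 1. Then (24j + 1)² = 576j² + 48j + 1 = 24(24j² + 2j) + 1, so N² ≡ 1 (mod 24).

(⇐) This fails: take N = 5. Then 5² = 25 ≡ 1 (mod 24), yet 5 ≡ 5 (mod 24), not 1.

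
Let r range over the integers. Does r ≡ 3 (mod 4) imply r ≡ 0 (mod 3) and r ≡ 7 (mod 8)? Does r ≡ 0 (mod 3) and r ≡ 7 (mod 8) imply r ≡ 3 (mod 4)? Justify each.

Only the converse holds.

[⇒] This fails: r = 3 gives 3 ≡ 3 (mod 4) but 3 ≡ 3 (mod 8), so the conjunction on the right does not hold.

[⇐] Conversely, if r ≡ 0 (mod 3) and r ≡ 7 (mod 8), then by the Chinese remainder theorem r ≡ 15 (mod 24). Since 15 ≡ 3 (mod 4) and 4 ∣ 24, we get r ≡ 3 (mod 4).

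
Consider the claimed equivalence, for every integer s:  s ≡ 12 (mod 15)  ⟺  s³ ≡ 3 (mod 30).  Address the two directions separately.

Only the converse holds.

[⇒] This fails: take s = 12. Then 12 ≡ 12 (mod 15), but 12³ = 1728 ≡ 18 (mod 30), not 3.

[⇐] Conversely, the residues r modulo 30 with r³ ≡ 3 (mod 30) are exactly {27}, and each is ≡ 12 (mod 15).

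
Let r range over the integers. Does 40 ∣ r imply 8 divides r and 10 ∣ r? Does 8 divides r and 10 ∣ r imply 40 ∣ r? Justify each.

(→) If 40 ∣ r, write r = 40q. Since 40 = 5·8, r = 8·(5q), so 8 ∣ r; and since 40 = 4·10, r = 10·(4q), so 10 ∣ r.

(←) Suppose 8 ∣ r and 10 ∣ r. Any common multiple of 8 and 10 is a multiple of their lcm; here lcm(8, 10) = 8·10/gcd(8, 10) = 80/2 = 40, so 40 ∣ r.

Both directions hold.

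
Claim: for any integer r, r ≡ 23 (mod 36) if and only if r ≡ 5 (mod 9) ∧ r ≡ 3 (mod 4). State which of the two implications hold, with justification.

Equivalent; both directions hold.

[⇒] Suppose r ≡ 23 (mod 36); write r = 36j + 23. Since 9 ∣ 36, reducing mod 9 gives r ≡ 23 ≡ 5 (mod 9); since 4 ∣ 36, reducing mod 4 gives r ≡ 23 ≡ 3 (mod 4).

[⇐] Conversely, if r ≡ 5 (mod 9) and r ≡ 3 (mod 4), then by the Chinese remainder theorem r ≡ 23 (mod 36). This is exactly r ≡ 23 (mod 36).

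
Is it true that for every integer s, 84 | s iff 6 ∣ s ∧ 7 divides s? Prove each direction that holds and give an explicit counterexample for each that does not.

[⇒] If 84 ∣ s, write s = 84q. Since 84 = 14·6, s = 6·(14q), so 6 ∣ s; and since 84 = 12·7, s = 7·(12q), so 7 ∣ s.

[⇐] This fails: take s = 42. Both 6 ∣ 42 and 7 ∣ 42, yet 42 is not a multiple of 84 (since 42 = 0·84 + 42), so 84 ∤ 42.

Only the forward implication holds.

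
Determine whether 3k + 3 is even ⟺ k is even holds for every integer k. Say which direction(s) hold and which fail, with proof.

Forward direction. This fails: k = 5 gives 3k + 3 = 18, which is even, but 5 is odd, not even.

Converse. This also fails: k = 0 is even, but 3k + 3 = 3 is odd, not even.

(⇒) fails and (⇐) fails.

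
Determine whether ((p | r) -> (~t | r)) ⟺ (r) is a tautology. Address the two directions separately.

Converse. Assume the antecedent. If r is true, (p | r) -> (~t | r) reduces to true regardless of the other variables. If r is false, the antecedent cannot hold. Either way (p | r) -> (~t | r) holds.

Forward direction. This fails. Under r = F, t = F, p = F, the left side is true but the right side is false.

Only the converse holds.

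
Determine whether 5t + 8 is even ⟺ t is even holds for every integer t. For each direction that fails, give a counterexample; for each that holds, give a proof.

[⇒] Suppose 5t + 8 is even. Since 5 is odd, 5t and t have the same parity, so 5t + 8 ≡ t + 8 (mod 2). As 8 is even, 5t + 8 is even exactly when t is even. Thus t is even.

[⇐] Conversely, suppose t is even; write t = 2j. Then 5t + 8 = 5·(2j) + 8 = 2·5j + 8, which is even.

Both directions hold; the statement is true.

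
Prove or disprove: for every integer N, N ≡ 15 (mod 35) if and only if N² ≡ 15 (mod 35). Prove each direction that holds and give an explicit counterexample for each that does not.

[⇐] This fails: take N = 20. Then 20² = 400 ≡ 15 (mod 35), yet 20 ≡ 20 (mod 35), not 15.

[⇒] Suppose N ≡ 15 (mod 35). Write N = 35j + 15. Then (35j + 15)² = 1225j² + 1050j + 225 = 35(35j² + 30j + 6) + 15, so N² ≡ 15 (mod 35).

Only the forward direction holds.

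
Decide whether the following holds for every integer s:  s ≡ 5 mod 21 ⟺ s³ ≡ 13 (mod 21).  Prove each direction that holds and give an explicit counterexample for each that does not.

Neither direction holds.

[⇒] This fails: take s = 5. Then 5 ≡ 5 (mod 21), but 5³ = 125 ≡ 20 (mod 21), not 13.

[⇐] This fails: take s = 10. Then 10³ = 1000 ≡ 13 (mod 21), yet 10 ≡ 10 (mod 21), not 5.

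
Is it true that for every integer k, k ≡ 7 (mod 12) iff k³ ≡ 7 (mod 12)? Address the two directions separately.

(⇒) Suppose k ≡ 7 (mod 12). Write k = 12j + 7. Then (12j + 7)³ = 1728j³ + 3024j² + 1764j + 343 = 12(144j³ + 252j² + 147j + 28) + 7, so k³ ≡ 7 (mod 12).

(⇐) Conversely, suppose k³ ≡ 7 (mod 12). The only residue r in {0, …, 11} with r³ ≡ 7 (mod 12) is r = 7, so k ≡ 7 (mod 12).

Both directions hold.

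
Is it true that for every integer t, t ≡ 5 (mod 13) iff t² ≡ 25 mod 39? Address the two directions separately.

(⇒) This fails: take t = 18. Then 18 ≡ 5 (mod 13), but 18² = 324 ≡ 12 (mod 39), not 25.

(⇐) This fails: take t = 8. Then 8² = 64 ≡ 25 (mod 39), yet 8 ≡ 8 (mod 13), not 5.

Both directions fail.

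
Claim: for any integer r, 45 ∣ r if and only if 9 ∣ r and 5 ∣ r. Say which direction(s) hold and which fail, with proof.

The biconditional holds.

[⇐] Suppose 9 ∣ r and 5 ∣ r. Any common multiple of 9 and 5 is a multiple of their lcm; here gcd(9, 5) = 1, so lcm(9, 5) = 9·5 = 45, so 45 ∣ r.

[⇒] If 45 ∣ r, write r = 45q. Since 45 = 5·9, r = 9·(5q), so 9 ∣ r; and since 45 = 9·5, r = 5·(9q), so 5 ∣ r.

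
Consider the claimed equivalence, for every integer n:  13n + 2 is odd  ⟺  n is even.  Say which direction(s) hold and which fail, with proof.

Neither direction holds.

(→) This fails: n = 5 gives 13n + 2 = 67, which is odd, but 5 is odd, not even.

(←) This also fails: n = 6 is even, but 13n + 2 = 80 is even, not odd.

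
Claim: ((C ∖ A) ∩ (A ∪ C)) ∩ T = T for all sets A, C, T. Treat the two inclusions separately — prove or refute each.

(⊆) holds; (⊇) fails.

(⟹) Let x ∈ ((C ∖ A) ∩ (A ∪ C)) ∩ T. Then x ∈ C ∩ T and x ∉ A, from which x ∈ T.

(⟸) This inclusion fails. Take A = ∅, C = ∅, T = {1}; then 1 ∈ T but 1 ∉ ((C ∖ A) ∩ (A ∪ C)) ∩ T.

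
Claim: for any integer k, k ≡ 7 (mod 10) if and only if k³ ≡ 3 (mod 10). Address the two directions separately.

(→) Suppose k ≡ 7 (mod 10). Write k = 10j + 7. Then (10j + 7)³ = 1000j³ + 2100j² + 1470j + 343 = 10(100j³ + 210j² + 147j + 34) + 3, so k³ ≡ 3 (mod 10).

(←) For the converse, argue contrapositively. If k ≢ 7 (mod 10), then k is congruent to one of 0, 1, 2, 3, 4, 5, 6, 8, 9 modulo 10, and these give k³ ≡ 0, 1, 8, 7, 4, 5, 6, 2, 9 respectively — never 3.

Both implications hold.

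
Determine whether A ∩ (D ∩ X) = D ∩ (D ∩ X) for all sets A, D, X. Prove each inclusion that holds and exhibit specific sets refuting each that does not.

Forward inclusion. Let x ∈ A ∩ (D ∩ X). Then x ∈ A ∩ D ∩ X, from which x ∈ D ∩ (D ∩ X).

Reverse inclusion. This inclusion fails. Take A = ∅, D = {1}, X = {1}; then 1 ∈ D ∩ (D ∩ X) but 1 ∉ A ∩ (D ∩ X).

The sets are not equal: only the forward inclusion holds.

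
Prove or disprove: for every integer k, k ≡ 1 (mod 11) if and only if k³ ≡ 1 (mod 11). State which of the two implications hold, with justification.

Forward direction. Suppose k ≡ 1 (mod 11). Write k = 11j + 1. Then (11j + 1)³ = 1331j³ + 363j² + 33j + 1 = 11(121j³ + 33j² + 3j) + 1, so k³ ≡ 1 (mod 11).

Converse. For the converse, argue contrapositively. If k ≢ 1 (mod 11), then k is congruent to one of 0, 2, 3, 4, 5, 6, 7, 8, 9, 10 modulo 11, and these give k³ ≡ 0, 8, 5, 9, 4, 7, 2, 6, 3, 10 respectively — never 1.

Both directions hold; the statement is true.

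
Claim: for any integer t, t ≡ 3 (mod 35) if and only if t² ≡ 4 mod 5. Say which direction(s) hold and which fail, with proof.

Only the forward direction holds.

[⇒] Suppose t ≡ 3 (mod 35). Then t² ≡ 3² = 9 (mod 35), and since 5 ∣ 35, also t² ≡ 4 (mod 5).

[⇐] This fails: take t = 2. Then 2² = 4 ≡ 4 (mod 5), yet 2 ≡ 2 (mod 35), not 3.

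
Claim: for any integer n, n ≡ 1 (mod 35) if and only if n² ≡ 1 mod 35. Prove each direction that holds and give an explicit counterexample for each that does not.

(⇒) holds; (⇐) fails.

(⟹) Suppose n ≡ 1 (mod 35). Write n = 35j + 1. Then (35j + 1)² = 1225j² + 70j + 1 = 35(35j² + 2j) + 1, so n² ≡ 1 (mod 35).

(⟸) This fails: take n = 6. Then 6² = 36 ≡ 1 (mod 35), yet 6 ≡ 6 (mod 35), not 1.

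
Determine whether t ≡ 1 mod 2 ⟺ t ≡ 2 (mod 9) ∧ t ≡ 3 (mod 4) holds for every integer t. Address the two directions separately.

(⟹) This fails: t = 1 gives 1 ≡ 1 (mod 2) but 1 ≡ 1 (mod 9), so the conjunction on the right does not hold.

(⟸) Conversely, if t ≡ 2 (mod 9) and t ≡ 3 (mod 4), then by the Chinese remainder theorem t ≡ 11 (mod 36). Since 11 ≡ 1 (mod 2) and 2 ∣ 36, we get t ≡ 1 (mod 2).

Only the converse holds.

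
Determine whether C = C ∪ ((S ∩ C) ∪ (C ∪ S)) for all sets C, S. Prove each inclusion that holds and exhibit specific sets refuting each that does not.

(⊆) holds; (⊇) fails.

(⊆) Let x ∈ C. Then either x ∈ C and x ∉ S; or x ∈ C ∩ S. In each case x ∈ C ∪ ((S ∩ C) ∪ (C ∪ S)), so C ⊆ C ∪ ((S ∩ C) ∪ (C ∪ S)).

(⊇) This inclusion fails. Take C = ∅, S = {1}; then 1 ∈ C ∪ ((S ∩ C) ∪ (C ∪ S)) but 1 ∉ C.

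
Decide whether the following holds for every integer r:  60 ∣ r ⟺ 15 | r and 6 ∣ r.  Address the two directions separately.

(←) This fails: take r = 30. Both 15 ∣ 30 and 6 ∣ 30, yet 30 is not a multiple of 60 (since 30 = 0·60 + 30), so 60 ∤ 30.

(→) If 60 ∣ r, write r = 60q. Since 60 = 4·15, r = 15·(4q), so 15 ∣ r; and since 60 = 10·6, r = 6·(10q), so 6 ∣ r.

(⇒) holds; (⇐) fails.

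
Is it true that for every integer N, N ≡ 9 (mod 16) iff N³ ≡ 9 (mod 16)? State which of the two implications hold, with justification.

The biconditional holds.

Forward direction. Suppose N ≡ 9 (mod 16). Write N = 16j + 9. Then (16j + 9)³ = 4096j³ + 6912j² + 3888j + 729 = 16(256j³ + 432j² + 243j + 45) + 9, so N³ ≡ 9 (mod 16).

Converse. Suppose N³ ≡ 9 (mod 16). The only residue r in {0, …, 15} with r³ ≡ 9 (mod 16) is r = 9, so N ≡ 9 (mod 16).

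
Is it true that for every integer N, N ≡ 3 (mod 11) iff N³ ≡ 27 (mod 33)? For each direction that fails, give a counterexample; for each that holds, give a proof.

[⇒] This fails: take N = 14. Then 14 ≡ 3 (mod 11), but 14³ = 2744 ≡ 5 (mod 33), not 27.

[⇐] Conversely, the residues r modulo 33 with r³ ≡ 27 (mod 33) are exactly {3}, and each is ≡ 3 (mod 11).

(⇒) fails; (⇐) holds.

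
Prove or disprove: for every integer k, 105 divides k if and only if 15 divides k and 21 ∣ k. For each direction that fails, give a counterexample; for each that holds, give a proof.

Both implications hold.

[⇐] Suppose 15 ∣ k and 21 ∣ k. Any common multiple of 15 and 21 is a multiple of their lcm; here lcm(15, 21) = 15·21/gcd(15, 21) = 315/3 = 105, so 105 ∣ k.

[⇒] If 105 ∣ k, write k = 105q. Since 105 = 7·15, k = 15·(7q), so 15 ∣ k; and since 105 = 5·21, k = 21·(5q), so 21 ∣ k.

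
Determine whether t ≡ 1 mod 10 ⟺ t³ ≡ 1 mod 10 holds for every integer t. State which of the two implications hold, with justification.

Both directions hold; the statement is true.

(⟸) Suppose t³ ≡ 1 (mod 10). The only residue r in {0, …, 9} with r³ ≡ 1 (mod 10) is r = 1, so t ≡ 1 (mod 10).

(⟹) Suppose t ≡ 1 mod 10. Write t = 10j + 1. Then (10j + 1)³ = 1000j³ + 300j² + 30j + 1 = 10(100j³ + 30j² + 3j) + 1, so t³ ≡ 1 (mod 10).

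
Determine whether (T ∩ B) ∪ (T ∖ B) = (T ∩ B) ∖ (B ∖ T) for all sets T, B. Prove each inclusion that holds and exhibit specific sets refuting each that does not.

(⊆) This inclusion fails. Take T = {1}, B = ∅; then 1 ∈ (T ∩ B) ∪ (T ∖ B) but 1 ∉ (T ∩ B) ∖ (B ∖ T).

(⊇) Let x ∈ (T ∩ B) ∖ (B ∖ T). Then x ∈ T ∩ B, from which x ∈ (T ∩ B) ∪ (T ∖ B).

Only the reverse inclusion holds.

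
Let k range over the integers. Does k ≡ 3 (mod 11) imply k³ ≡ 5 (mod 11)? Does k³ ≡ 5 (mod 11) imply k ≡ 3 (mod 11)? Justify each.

(⇒) Suppose k ≡ 3 (mod 11). Write k = 11j + 3. Then (11j + 3)³ = 1331j³ + 1089j² + 297j + 27 = 11(121j³ + 99j² + 27j + 2) + 5, so k³ ≡ 5 (mod 11).

(⇐) Conversely, suppose k³ ≡ 5 (mod 11). The only residue r in {0, …, 10} with r³ ≡ 5 (mod 11) is r = 3, so k ≡ 3 (mod 11).

The biconditional holds.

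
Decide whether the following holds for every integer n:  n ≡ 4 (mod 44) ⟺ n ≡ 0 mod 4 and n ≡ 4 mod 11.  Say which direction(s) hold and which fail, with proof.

Both implications hold.

[⇒] Suppose n ≡ 4 (mod 44); write n = 44j + 4. Since 4 ∣ 44, reducing mod 4 gives n ≡ 4 ≡ 0 (mod 4); since 11 ∣ 44, reducing mod 11 gives n ≡ 4 (mod 11).

[⇐] Conversely, if n ≡ 0 (mod 4) and n ≡ 4 (mod 11), then by the Chinese remainder theorem n ≡ 4 (mod 44). This is exactly n ≡ 4 (mod 44).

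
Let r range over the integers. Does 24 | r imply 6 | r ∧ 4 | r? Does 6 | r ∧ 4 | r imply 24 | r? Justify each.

Only the forward direction holds.

[⇐] This fails: take r = 12. Both 6 ∣ 12 and 4 ∣ 12, yet 12 is not a multiple of 24 (since 12 = 0·24 + 12), so 24 ∤ 12.

[⇒] If 24 ∣ r, write r = 24q. Since 24 = 4·6, r = 6·(4q), so 6 ∣ r; and since 24 = 6·4, r = 4·(6q), so 4 ∣ r.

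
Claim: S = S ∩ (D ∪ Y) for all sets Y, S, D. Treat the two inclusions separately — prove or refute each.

The sets are not equal: only the reverse inclusion holds.

(⟸) Let x ∈ S ∩ (D ∪ Y). Then either x ∈ Y ∩ S and x ∉ D; or x ∈ S ∩ D and x ∉ Y; or x ∈ Y ∩ S ∩ D. In each case x ∈ S, so S ∩ (D ∪ Y) ⊆ S.

(⟹) This inclusion fails. Take Y = ∅, S = {1}, D = ∅; then 1 ∈ S but 1 ∉ S ∩ (D ∪ Y).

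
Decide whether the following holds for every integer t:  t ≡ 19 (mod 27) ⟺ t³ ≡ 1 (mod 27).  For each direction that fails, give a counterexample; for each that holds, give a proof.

(⟹) Suppose t ≡ 19 (mod 27). Write t = 27j + 19. Then (27j + 19)³ = 19683j³ + 41553j² + 29241j + 6859 = 27(729j³ + 1539j² + 1083j + 254) + 1, so t³ ≡ 1 (mod 27).

(⟸) This fails: take t = 1. Then 1³ = 1 ≡ 1 (mod 27), yet 1 ≡ 1 (mod 27), not 19.

The forward direction holds; the converse fails.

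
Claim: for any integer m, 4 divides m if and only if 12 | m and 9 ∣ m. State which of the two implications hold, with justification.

Only the converse holds.

(⇐) Suppose 12 ∣ m and 9 ∣ m. Any common multiple of 12 and 9 is a multiple of their lcm; here lcm(12, 9) = 12·9/gcd(12, 9) = 108/3 = 36, so 36 ∣ m. Since 4 ∣ 36, it follows that 4 ∣ m.

(⇒) This fails: take m = 4. Certainly 4 ∣ 4, but 12 ∤ 4.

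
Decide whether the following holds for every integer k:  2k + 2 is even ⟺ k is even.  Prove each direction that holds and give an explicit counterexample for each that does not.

Only the converse holds.

Forward direction. This fails: take k = 3. Then 2k + 2 = 8, which is even, yet k = 3 is odd, not even.

Converse. Suppose k is even. Since 2 is even, 2k is even for every k, so 2k + 2 has the same parity as 2, which is even. Hence 2k + 2 is even.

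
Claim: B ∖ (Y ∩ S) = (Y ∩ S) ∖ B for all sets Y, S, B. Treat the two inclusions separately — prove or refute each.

Forward inclusion. This inclusion fails. Take Y = ∅, S = ∅, B = {1}; then 1 ∈ B ∖ (Y ∩ S) but 1 ∉ (Y ∩ S) ∖ B.

Reverse inclusion. This inclusion fails. Take Y = {1}, S = {1}, B = ∅; then 1 ∈ (Y ∩ S) ∖ B but 1 ∉ B ∖ (Y ∩ S).

Neither inclusion holds.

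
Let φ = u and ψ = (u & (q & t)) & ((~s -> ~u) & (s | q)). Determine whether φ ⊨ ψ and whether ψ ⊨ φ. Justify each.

Not equivalent: only (⇐) holds.

(⇒) This fails. Under q = F, s = F, t = F, u = T, the left side is true but the right side is false.

(⇐) Assume the antecedent. If q is true, the antecedent forces (q = T, s = T, t = T, u = T), and u holds there. If q is false, the antecedent cannot hold. Either way u holds.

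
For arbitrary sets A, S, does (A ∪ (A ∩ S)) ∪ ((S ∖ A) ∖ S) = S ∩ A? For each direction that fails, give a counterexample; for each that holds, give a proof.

(⊆) fails; (⊇) holds.

Forward inclusion. This inclusion fails. Take A = {1}, S = ∅; then 1 ∈ (A ∪ (A ∩ S)) ∪ ((S ∖ A) ∖ S) but 1 ∉ S ∩ A.

Reverse inclusion. Let x ∈ S ∩ A. Then x ∈ A ∩ S, from which x ∈ (A ∪ (A ∩ S)) ∪ ((S ∖ A) ∖ S).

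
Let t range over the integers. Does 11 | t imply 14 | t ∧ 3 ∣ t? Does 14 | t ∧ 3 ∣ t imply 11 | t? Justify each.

[⇒] This fails: take t = 11. Certainly 11 ∣ 11, but 14 ∤ 11.

[⇐] This fails: take t = 42. Both 14 ∣ 42 and 3 ∣ 42, yet 42 is not a multiple of 11 (since 42 = 3·11 + 9), so 11 ∤ 42.

Both directions fail.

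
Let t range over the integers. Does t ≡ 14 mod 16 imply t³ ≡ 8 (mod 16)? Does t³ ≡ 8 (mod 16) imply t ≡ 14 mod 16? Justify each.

Not equivalent: only (⇒) holds.

(⇒) Suppose t ≡ 14 mod 16. Write t = 16j + 14. Then (16j + 14)³ = 4096j³ + 10752j² + 9408j + 2744 = 16(256j³ + 672j² + 588j + 171) + 8, so t³ ≡ 8 (mod 16).

(⇐) This fails: take t = 2. Then 2³ = 8 ≡ 8 (mod 16), yet 2 ≡ 2 (mod 16), not 14.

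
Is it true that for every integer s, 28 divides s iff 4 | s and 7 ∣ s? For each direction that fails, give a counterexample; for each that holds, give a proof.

Both directions hold; the statement is true.

Forward direction. If 28 ∣ s, write s = 28q. Since 28 = 7·4, s = 4·(7q), so 4 ∣ s; and since 28 = 4·7, s = 7·(4q), so 7 ∣ s.

Converse. Suppose 4 ∣ s and 7 ∣ s. Any common multiple of 4 and 7 is a multiple of their lcm; here gcd(4, 7) = 1, so lcm(4, 7) = 4·7 = 28, so 28 ∣ s.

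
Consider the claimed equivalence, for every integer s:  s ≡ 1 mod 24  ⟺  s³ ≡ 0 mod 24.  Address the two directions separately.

(⟹) This fails: take s = 1. Then 1 ≡ 1 (mod 24), but 1³ = 1 ≡ 1 (mod 24), not 0.

(⟸) This fails: take s = 0. Then 0³ = 0 ≡ 0 (mod 24), yet 0 ≡ 0 (mod 24), not 1.

Neither implication holds.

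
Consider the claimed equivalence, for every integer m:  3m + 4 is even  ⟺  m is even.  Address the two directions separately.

Both directions hold.

[⇐] Suppose m is even; write m = 2j. Then 3m + 4 = 3·(2j) + 4 = 2·3j + 4, which is even.

[⇒] Suppose 3m + 4 is even. Since 3 is odd, 3m and m have the same parity, so 3m + 4 ≡ m + 4 (mod 2). As 4 is even, 3m + 4 is even exactly when m is even. Thus m is even.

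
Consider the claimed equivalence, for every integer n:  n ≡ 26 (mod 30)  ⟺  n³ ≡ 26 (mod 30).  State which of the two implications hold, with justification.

[⇒] Suppose n ≡ 26 (mod 30). Write n = 30j + 26. Then (30j + 26)³ = 27000j³ + 70200j² + 60840j + 17576 = 30(900j³ + 2340j² + 2028j + 585) + 26, so n³ ≡ 26 (mod 30).

[⇐] Conversely, suppose n³ ≡ 26 (mod 30). The only residue r in {0, …, 29} with r³ ≡ 26 (mod 30) is r = 26, so n ≡ 26 (mod 30).

Both directions hold.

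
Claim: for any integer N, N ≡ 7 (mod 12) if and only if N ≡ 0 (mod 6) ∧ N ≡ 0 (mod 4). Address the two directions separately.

(⇒) This fails: N = 7 gives 7 ≡ 7 (mod 12) but 7 ≡ 1 (mod 6), so the conjunction on the right does not hold.

(⇐) This fails: N = 0 satisfies both congruences on the right (0 ≡ 0 mod 6 and 0 ≡ 0 mod 4) yet 0 ≡ 0 (mod 12), not 7.

Neither direction holds.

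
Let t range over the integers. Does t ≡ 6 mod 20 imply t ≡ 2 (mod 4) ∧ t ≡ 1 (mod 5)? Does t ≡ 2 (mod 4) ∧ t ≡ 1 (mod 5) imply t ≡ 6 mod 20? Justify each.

Converse. If t ≡ 2 (mod 4) and t ≡ 1 (mod 5), then by the Chinese remainder theorem t ≡ 6 (mod 20). This is exactly t ≡ 6 (mod 20).

Forward direction. Suppose t ≡ 6 (mod 20); write t = 20j + 6. Since 4 ∣ 20, reducing mod 4 gives t ≡ 6 ≡ 2 (mod 4); since 5 ∣ 20, reducing mod 5 gives t ≡ 6 ≡ 1 (mod 5).

Both directions hold.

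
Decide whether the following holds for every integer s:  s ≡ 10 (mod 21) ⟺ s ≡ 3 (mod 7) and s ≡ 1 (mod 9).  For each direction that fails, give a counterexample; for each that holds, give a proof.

The forward direction fails; the converse holds.

(→) This fails: s = 52 gives 52 ≡ 10 (mod 21) but 52 ≡ 7 (mod 9), so the conjunction on the right does not hold.

(←) Conversely, if s ≡ 3 (mod 7) and s ≡ 1 (mod 9), then by the Chinese remainder theorem s ≡ 10 (mod 63). Since 10 ≡ 10 (mod 21) and 21 ∣ 63, we get s ≡ 10 (mod 21).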